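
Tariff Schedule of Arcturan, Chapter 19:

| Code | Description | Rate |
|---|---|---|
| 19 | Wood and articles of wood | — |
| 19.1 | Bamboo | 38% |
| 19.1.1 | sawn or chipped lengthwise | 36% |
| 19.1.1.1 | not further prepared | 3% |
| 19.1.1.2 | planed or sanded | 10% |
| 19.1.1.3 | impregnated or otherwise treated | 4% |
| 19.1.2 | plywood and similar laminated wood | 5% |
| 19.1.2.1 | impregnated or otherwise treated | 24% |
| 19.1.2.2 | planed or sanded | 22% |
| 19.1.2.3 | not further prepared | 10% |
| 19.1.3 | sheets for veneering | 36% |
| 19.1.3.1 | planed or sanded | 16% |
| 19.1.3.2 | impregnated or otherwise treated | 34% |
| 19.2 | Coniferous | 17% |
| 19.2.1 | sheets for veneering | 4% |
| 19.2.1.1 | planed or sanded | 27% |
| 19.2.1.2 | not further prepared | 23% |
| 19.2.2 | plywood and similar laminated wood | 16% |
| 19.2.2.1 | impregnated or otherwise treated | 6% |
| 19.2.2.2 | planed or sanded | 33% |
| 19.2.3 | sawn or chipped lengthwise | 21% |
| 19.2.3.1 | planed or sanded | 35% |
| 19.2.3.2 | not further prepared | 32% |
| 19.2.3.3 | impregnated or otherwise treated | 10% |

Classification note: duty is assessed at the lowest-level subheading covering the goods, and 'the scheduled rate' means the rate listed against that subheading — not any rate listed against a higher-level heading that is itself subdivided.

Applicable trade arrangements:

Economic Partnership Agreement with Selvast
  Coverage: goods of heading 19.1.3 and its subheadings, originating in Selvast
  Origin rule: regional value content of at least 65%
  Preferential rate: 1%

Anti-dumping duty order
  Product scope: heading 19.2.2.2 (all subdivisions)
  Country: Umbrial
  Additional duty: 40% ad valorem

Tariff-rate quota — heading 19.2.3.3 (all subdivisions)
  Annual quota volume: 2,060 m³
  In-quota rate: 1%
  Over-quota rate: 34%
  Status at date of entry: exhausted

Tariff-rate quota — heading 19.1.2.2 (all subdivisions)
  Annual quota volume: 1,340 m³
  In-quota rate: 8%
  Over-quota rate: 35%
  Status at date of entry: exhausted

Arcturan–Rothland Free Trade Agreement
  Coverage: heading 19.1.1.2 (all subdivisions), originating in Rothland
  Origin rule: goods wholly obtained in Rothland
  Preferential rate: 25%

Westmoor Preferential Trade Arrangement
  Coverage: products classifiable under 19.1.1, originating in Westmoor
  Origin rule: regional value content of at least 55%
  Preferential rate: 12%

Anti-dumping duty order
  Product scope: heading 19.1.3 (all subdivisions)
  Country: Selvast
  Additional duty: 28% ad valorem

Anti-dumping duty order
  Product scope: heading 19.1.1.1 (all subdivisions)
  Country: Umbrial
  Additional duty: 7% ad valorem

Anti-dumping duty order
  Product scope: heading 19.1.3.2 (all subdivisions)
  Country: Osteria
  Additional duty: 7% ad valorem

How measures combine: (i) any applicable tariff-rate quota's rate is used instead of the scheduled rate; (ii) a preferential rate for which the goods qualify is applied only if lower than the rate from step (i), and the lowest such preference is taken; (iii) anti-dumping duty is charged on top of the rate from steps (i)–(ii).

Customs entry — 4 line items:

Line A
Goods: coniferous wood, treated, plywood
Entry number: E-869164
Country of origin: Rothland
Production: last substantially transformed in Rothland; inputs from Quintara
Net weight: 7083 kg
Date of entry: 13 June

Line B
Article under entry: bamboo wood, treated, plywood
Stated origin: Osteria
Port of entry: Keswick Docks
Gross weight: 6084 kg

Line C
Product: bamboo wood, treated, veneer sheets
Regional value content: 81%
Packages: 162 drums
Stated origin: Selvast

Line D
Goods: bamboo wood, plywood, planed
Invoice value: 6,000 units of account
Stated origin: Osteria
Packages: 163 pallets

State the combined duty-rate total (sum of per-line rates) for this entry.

Line A: coniferous → 19.2; plywood → 19.2.2; treated → 19.2.2.1. Scheduled 6%. Rothland agreement on 19.1.1.2: 19.2.2.1 not covered. → 6%.
Line B: bamboo → 19.1; plywood → 19.1.2; treated → 19.1.2.1. Scheduled 24%. No special measure applies. → 24%.
Line C: bamboo → 19.1; veneer sheets → 19.1.3; treated → 19.1.3.2. Scheduled 34%. Selvast agreement on 19.1.3: RVC ≥ 65% → 1% available; preferential 1%; anti-dumping (Selvast, 19.1.3): +28%; total 1% + 28% = 29%. → 29%.
Line D: bamboo → 19.1; plywood → 19.1.2; planed → 19.1.2.2. Scheduled 22%. quota on 19.1.2.2 exhausted → over-quota 35%. → 35%.
Sum: 6% + 24% + 29% + 35% = 94%.

94%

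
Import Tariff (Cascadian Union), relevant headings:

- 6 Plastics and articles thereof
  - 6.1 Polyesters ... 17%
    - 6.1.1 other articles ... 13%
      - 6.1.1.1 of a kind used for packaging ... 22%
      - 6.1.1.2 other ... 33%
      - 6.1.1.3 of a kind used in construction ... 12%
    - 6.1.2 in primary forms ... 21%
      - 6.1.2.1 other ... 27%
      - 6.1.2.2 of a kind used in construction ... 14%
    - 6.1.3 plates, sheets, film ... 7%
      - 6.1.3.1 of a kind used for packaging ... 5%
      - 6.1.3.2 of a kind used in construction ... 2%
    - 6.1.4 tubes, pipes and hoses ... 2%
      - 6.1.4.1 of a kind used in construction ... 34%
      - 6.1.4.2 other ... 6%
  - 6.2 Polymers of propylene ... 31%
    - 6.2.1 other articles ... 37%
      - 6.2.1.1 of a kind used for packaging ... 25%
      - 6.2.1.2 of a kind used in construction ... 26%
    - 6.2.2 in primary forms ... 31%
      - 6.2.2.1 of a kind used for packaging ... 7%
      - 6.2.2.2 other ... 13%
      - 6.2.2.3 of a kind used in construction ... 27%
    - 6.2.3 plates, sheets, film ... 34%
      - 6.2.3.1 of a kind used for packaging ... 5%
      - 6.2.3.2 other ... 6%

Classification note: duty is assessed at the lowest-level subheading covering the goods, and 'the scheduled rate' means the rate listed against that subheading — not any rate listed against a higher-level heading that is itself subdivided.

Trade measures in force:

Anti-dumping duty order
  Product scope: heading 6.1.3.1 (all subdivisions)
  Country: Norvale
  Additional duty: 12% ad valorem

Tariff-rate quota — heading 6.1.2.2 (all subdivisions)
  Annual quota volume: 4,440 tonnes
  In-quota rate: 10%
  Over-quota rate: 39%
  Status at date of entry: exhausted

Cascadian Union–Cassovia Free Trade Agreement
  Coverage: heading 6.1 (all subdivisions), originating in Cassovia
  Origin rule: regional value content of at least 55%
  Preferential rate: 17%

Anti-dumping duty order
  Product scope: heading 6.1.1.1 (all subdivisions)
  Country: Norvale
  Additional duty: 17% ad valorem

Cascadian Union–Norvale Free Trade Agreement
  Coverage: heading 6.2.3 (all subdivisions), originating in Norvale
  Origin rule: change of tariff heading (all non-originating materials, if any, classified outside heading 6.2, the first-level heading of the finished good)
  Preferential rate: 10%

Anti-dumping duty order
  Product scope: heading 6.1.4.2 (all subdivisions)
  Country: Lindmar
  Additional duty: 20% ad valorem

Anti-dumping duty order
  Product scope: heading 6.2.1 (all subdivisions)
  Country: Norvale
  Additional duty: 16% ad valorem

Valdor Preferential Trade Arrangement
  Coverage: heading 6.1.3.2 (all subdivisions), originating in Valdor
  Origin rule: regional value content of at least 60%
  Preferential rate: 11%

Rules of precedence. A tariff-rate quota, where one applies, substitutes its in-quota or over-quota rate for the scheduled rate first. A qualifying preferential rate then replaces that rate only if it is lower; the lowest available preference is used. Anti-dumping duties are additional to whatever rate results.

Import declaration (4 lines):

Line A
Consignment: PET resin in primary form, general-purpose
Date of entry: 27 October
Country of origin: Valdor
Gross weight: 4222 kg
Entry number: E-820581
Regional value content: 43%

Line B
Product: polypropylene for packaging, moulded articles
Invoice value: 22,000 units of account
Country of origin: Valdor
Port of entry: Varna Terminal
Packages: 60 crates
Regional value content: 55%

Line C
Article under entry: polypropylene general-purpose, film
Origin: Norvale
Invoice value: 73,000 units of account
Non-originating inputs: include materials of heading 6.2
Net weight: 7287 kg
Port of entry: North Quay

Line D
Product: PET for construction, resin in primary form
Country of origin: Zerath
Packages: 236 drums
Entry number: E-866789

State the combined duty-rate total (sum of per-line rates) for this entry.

97%

Line A: PET → 6.1; resin in primary form → 6.1.2; general-purpose → 6.1.2.1. Scheduled 27%. Valdor agreement on 6.1.3.2: 6.1.2.1 not covered. → 27%.
Line B: polypropylene → 6.2; moulded articles → 6.2.1; for packaging → 6.2.1.1. Scheduled 25%. Valdor agreement on 6.1.3.2: 6.2.1.1 not covered. → 25%.
Line C: polypropylene → 6.2; film → 6.2.3; general-purpose → 6.2.3.2. Scheduled 6%. Norvale agreement on 6.2.3: CTH not met. → 6%.
Line D: PET → 6.1; resin in primary form → 6.1.2; for construction → 6.1.2.2. Scheduled 14%. quota on 6.1.2.2 exhausted → over-quota 39%. → 39%.
Sum: 27% + 25% + 6% + 39% = 97%.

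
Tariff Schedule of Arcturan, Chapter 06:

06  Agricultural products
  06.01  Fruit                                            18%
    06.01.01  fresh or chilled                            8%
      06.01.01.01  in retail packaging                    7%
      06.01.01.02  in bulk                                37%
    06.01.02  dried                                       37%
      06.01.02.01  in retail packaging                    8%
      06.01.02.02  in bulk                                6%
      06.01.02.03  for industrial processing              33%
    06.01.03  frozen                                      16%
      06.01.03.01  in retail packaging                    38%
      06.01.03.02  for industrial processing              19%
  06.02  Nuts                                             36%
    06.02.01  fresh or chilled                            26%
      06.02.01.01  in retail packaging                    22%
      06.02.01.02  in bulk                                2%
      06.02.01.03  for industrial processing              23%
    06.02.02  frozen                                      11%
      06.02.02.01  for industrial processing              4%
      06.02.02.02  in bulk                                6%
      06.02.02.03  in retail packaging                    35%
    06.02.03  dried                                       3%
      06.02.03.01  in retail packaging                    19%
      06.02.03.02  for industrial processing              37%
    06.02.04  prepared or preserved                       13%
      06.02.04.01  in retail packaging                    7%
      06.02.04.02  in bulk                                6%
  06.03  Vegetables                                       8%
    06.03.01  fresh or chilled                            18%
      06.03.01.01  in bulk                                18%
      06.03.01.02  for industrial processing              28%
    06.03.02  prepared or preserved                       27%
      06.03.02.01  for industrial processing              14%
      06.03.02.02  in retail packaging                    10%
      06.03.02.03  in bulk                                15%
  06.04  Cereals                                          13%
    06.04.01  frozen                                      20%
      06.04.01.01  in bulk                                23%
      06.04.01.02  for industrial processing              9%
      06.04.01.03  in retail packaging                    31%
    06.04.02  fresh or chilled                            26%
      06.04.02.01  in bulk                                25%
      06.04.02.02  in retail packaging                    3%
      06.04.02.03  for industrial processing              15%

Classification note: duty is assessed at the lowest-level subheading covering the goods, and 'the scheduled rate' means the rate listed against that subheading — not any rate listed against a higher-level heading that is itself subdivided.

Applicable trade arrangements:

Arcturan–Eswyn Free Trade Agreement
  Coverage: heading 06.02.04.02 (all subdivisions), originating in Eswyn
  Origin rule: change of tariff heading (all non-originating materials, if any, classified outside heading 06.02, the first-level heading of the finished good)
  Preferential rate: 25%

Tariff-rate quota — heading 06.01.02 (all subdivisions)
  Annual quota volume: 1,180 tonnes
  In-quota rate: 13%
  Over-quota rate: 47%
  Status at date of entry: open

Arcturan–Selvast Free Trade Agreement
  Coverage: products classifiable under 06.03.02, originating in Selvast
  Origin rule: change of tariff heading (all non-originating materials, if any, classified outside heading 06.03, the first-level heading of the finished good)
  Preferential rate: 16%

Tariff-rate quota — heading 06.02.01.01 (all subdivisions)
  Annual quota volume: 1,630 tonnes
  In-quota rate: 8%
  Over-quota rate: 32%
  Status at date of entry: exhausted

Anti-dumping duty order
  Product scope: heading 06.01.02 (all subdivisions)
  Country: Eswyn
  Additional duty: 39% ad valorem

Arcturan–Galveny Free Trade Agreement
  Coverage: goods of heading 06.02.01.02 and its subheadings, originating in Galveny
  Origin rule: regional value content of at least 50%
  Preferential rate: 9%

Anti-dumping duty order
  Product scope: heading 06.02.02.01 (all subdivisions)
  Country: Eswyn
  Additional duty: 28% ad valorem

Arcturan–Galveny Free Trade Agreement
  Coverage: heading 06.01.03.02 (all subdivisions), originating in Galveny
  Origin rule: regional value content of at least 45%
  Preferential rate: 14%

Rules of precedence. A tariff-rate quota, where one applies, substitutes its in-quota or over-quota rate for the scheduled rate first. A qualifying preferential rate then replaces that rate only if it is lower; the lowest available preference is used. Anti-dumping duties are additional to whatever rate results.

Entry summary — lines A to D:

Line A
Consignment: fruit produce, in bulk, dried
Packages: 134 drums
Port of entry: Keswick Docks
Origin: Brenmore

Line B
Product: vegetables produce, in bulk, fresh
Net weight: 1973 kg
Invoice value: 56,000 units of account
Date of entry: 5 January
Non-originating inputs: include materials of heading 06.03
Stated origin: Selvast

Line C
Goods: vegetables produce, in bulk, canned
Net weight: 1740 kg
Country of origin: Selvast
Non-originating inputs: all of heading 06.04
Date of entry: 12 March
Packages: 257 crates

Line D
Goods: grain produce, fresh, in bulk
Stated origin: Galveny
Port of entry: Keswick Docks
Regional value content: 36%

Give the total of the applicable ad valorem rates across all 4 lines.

71%

Line A: fruit → 06.01; dried → 06.01.02; in bulk → 06.01.02.02. Scheduled 6%. quota on 06.01.02 open → in-quota 13%. → 13%.
Line B: vegetables → 06.03; fresh → 06.03.01; in bulk → 06.03.01.01. Scheduled 18%. Selvast agreement on 06.03.02: 06.03.01.01 not covered. → 18%.
Line C: vegetables → 06.03; canned → 06.03.02; in bulk → 06.03.02.03. Scheduled 15%. Selvast agreement on 06.03.02: CTH met → 16% available; preference 16% not lower than 15% → no reduction. → 15%.
Line D: grain → 06.04; fresh → 06.04.02; in bulk → 06.04.02.01. Scheduled 25%. Galveny agreement on 06.02.01.02: 06.04.02.01 not covered; Galveny agreement on 06.01.03.02: 06.04.02.01 not covered. → 25%.
Sum: 13% + 18% + 15% + 25% = 71%.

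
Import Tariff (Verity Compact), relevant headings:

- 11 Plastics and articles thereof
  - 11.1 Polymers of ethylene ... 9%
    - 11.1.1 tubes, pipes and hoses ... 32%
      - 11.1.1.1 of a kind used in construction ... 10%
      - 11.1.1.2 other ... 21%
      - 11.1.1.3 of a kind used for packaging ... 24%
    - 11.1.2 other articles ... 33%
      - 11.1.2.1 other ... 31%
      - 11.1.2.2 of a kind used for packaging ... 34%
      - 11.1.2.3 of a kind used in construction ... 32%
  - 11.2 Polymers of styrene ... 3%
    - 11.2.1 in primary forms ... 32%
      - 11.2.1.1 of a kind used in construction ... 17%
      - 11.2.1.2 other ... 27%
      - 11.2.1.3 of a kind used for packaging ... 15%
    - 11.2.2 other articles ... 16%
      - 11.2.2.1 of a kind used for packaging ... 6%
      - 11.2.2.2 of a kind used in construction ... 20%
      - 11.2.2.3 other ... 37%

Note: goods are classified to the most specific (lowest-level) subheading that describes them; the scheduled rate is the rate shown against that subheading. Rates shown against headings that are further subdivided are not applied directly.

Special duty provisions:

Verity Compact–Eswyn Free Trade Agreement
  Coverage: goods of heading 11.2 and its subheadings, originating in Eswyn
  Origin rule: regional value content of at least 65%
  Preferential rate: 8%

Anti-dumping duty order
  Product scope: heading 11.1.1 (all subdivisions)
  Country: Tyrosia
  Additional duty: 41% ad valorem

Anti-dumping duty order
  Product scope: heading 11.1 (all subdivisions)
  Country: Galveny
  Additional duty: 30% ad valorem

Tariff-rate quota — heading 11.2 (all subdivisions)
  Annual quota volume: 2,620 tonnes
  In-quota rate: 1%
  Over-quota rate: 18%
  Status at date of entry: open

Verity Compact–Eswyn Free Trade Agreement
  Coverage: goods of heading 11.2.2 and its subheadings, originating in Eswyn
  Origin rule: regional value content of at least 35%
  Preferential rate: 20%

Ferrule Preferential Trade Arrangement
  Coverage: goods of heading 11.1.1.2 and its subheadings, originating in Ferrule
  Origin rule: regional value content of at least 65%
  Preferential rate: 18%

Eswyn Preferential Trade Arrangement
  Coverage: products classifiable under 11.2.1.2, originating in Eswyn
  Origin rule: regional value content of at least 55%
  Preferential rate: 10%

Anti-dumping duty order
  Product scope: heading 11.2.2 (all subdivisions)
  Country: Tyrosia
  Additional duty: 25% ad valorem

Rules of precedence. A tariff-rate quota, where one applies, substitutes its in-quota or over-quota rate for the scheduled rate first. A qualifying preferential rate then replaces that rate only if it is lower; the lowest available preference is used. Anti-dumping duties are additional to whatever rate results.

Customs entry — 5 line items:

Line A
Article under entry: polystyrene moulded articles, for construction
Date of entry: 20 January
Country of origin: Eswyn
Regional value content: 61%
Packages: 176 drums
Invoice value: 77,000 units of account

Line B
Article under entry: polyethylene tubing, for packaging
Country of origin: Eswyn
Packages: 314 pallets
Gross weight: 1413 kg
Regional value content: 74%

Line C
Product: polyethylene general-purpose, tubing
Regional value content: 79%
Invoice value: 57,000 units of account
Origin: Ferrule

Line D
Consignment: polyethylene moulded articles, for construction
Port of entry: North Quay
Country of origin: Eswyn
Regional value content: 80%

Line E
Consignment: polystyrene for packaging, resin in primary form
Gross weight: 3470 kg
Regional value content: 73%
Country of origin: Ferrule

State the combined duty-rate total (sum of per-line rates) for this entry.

76%

Line A: polystyrene → 11.2; moulded articles → 11.2.2; for construction → 11.2.2.2. Scheduled 20%. quota on 11.2 open → in-quota 1%; Eswyn agreement on 11.2: RVC < 65%; Eswyn agreement on 11.2.2: RVC ≥ 35% → 20% available; Eswyn agreement on 11.2.1.2: 11.2.2.2 not covered; preference 20% not lower than 1% → no reduction. → 1%.
Line B: polyethylene → 11.1; tubing → 11.1.1; for packaging → 11.1.1.3. Scheduled 24%. Eswyn agreement on 11.2: 11.1.1.3 not covered; Eswyn agreement on 11.2.2: 11.1.1.3 not covered; Eswyn agreement on 11.2.1.2: 11.1.1.3 not covered. → 24%.
Line C: polyethylene → 11.1; tubing → 11.1.1; general-purpose → 11.1.1.2. Scheduled 21%. Ferrule agreement on 11.1.1.2: RVC ≥ 65% → 18% available; preferential 18%. → 18%.
Line D: polyethylene → 11.1; moulded articles → 11.1.2; for construction → 11.1.2.3. Scheduled 32%. Eswyn agreement on 11.2: 11.1.2.3 not covered; Eswyn agreement on 11.2.2: 11.1.2.3 not covered; Eswyn agreement on 11.2.1.2: 11.1.2.3 not covered. → 32%.
Line E: polystyrene → 11.2; resin in primary form → 11.2.1; for packaging → 11.2.1.3. Scheduled 15%. quota on 11.2 open → in-quota 1%; Ferrule agreement on 11.1.1.2: 11.2.1.3 not covered. → 1%.
Sum: 1% + 24% + 18% + 32% + 1% = 76%.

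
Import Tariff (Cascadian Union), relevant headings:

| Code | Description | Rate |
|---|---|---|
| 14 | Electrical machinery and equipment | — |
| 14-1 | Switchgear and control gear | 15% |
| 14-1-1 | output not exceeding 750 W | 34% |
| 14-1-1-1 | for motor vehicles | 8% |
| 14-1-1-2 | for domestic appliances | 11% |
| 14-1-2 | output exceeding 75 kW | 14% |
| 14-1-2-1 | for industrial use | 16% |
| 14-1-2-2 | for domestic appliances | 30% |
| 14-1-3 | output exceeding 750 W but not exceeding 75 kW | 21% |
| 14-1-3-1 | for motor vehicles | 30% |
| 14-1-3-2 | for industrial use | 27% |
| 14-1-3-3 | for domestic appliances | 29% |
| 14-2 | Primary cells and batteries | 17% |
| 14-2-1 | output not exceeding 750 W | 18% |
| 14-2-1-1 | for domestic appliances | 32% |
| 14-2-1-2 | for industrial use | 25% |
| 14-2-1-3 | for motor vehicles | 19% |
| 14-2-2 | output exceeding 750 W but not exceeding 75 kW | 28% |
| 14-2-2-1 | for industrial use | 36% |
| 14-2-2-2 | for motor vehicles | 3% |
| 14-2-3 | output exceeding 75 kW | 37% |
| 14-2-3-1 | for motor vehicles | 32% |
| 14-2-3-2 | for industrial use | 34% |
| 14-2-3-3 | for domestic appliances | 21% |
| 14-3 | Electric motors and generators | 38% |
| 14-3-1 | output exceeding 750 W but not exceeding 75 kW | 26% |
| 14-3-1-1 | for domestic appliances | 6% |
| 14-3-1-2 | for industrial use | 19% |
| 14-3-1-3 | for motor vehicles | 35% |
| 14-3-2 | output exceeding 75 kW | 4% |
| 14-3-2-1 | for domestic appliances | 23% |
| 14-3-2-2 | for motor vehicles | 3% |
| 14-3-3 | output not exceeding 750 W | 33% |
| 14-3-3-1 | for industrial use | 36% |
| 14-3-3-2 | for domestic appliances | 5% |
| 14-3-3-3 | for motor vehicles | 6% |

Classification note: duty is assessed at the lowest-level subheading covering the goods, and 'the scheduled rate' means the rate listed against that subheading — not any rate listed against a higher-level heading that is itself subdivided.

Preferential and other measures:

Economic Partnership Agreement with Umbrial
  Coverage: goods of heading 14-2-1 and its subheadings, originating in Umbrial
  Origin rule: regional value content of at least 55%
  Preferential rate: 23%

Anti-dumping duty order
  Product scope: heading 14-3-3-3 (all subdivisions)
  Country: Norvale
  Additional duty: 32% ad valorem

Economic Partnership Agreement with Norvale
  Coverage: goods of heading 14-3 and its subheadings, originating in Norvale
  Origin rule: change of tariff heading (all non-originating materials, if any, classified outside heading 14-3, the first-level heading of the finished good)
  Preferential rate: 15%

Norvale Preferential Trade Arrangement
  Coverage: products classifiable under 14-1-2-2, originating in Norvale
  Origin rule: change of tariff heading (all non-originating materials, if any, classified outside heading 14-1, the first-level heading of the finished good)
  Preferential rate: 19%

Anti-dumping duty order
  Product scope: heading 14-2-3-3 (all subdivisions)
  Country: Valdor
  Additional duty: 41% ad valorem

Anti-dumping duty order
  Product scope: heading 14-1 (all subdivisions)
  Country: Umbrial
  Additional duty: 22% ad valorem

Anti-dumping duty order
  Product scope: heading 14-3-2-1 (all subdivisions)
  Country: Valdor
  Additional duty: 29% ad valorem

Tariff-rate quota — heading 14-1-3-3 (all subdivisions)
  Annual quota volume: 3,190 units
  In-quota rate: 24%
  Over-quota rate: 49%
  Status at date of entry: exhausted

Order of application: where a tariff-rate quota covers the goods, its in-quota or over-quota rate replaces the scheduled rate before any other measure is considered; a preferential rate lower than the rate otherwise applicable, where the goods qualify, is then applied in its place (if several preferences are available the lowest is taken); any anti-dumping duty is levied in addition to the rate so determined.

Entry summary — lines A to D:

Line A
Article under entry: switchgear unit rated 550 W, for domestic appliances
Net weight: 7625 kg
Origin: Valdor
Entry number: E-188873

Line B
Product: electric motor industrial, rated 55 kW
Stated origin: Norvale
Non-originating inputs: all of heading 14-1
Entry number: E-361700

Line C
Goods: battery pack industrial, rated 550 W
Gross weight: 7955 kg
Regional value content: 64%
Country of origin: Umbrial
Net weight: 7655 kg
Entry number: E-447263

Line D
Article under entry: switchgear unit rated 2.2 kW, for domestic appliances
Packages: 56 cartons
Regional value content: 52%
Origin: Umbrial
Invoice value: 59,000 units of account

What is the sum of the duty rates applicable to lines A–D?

Line A: switchgear unit → 14-1; rated 550 W → 14-1-1; for domestic appliances → 14-1-1-2. Scheduled 11%. No special measure applies. → 11%.
Line B: electric motor → 14-3; rated 55 kW → 14-3-1; industrial → 14-3-1-2. Scheduled 19%. Norvale agreement on 14-3: CTH met → 15% available; Norvale agreement on 14-1-2-2: 14-3-1-2 not covered; preferential 15%. → 15%.
Line C: battery pack → 14-2; rated 550 W → 14-2-1; industrial → 14-2-1-2. Scheduled 25%. Umbrial agreement on 14-2-1: RVC ≥ 55% → 23% available; preferential 23%. → 23%.
Line D: switchgear unit → 14-1; rated 2.2 kW → 14-1-3; for domestic appliances → 14-1-3-3. Scheduled 29%. quota on 14-1-3-3 exhausted → over-quota 49%; Umbrial agreement on 14-2-1: 14-1-3-3 not covered; anti-dumping (Umbrial, 14-1): +22%; total 49% + 22% = 71%. → 71%.
Sum: 11% + 15% + 23% + 71% = 120%.

120%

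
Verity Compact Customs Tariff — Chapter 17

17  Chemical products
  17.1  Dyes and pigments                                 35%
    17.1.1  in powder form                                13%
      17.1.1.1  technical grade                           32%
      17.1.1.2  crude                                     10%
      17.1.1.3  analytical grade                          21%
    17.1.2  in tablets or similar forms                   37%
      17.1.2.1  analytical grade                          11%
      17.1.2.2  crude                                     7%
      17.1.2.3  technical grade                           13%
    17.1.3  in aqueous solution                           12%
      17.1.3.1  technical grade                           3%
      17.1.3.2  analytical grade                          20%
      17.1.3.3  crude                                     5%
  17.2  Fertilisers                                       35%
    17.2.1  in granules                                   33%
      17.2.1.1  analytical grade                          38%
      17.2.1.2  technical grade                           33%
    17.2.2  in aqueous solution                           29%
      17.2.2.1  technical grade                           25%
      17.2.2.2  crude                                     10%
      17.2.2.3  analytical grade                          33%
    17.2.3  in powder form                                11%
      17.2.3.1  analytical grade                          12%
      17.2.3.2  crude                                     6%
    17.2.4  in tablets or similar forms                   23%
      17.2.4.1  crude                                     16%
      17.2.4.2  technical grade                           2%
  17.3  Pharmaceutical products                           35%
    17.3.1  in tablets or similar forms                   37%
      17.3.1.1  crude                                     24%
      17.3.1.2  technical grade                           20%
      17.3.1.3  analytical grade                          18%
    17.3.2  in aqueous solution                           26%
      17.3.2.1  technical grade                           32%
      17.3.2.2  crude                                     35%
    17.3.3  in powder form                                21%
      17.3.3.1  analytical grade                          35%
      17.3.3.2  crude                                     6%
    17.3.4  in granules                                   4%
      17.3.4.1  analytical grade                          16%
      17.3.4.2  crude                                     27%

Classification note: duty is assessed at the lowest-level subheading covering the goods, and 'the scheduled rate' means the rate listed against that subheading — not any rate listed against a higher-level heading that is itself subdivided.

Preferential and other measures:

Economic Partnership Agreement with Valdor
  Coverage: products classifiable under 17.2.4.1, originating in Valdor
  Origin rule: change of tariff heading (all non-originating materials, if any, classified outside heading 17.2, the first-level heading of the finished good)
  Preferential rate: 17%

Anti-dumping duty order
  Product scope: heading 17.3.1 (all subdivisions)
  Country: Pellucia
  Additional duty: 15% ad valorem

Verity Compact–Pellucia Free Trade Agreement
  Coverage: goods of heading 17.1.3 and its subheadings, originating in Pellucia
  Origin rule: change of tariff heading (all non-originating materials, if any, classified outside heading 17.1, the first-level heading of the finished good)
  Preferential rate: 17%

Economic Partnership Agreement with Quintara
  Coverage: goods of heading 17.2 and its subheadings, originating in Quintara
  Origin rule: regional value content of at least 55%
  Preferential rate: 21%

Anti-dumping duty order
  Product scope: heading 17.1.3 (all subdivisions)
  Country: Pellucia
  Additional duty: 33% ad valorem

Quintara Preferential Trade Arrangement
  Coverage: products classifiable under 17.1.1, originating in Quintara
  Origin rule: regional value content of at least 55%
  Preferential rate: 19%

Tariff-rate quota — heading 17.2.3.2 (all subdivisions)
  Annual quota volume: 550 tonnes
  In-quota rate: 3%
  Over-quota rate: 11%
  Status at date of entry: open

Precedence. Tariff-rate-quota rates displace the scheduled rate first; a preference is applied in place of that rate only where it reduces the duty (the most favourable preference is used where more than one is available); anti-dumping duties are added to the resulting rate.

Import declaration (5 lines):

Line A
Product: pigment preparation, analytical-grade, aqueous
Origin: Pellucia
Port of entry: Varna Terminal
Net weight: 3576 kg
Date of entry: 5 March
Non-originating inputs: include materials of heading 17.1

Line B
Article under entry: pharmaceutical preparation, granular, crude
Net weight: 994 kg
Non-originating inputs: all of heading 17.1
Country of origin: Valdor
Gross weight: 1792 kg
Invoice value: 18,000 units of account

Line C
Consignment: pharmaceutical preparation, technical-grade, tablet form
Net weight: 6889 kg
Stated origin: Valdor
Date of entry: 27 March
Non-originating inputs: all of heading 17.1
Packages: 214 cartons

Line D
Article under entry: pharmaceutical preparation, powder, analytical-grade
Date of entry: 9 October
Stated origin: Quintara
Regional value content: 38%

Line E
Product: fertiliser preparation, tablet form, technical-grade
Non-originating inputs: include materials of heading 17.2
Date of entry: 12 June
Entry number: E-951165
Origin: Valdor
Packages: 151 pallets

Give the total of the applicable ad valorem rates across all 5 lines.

Line A: pigment → 17.1; aqueous → 17.1.3; analytical-grade → 17.1.3.2. Scheduled 20%. Pellucia agreement on 17.1.3: CTH not met; anti-dumping (Pellucia, 17.1.3): +33%; total 20% + 33% = 53%. → 53%.
Line B: pharmaceutical → 17.3; granular → 17.3.4; crude → 17.3.4.2. Scheduled 27%. Valdor agreement on 17.2.4.1: 17.3.4.2 not covered. → 27%.
Line C: pharmaceutical → 17.3; tablet form → 17.3.1; technical-grade → 17.3.1.2. Scheduled 20%. Valdor agreement on 17.2.4.1: 17.3.1.2 not covered. → 20%.
Line D: pharmaceutical → 17.3; powder → 17.3.3; analytical-grade → 17.3.3.1. Scheduled 35%. Quintara agreement on 17.2: 17.3.3.1 not covered; Quintara agreement on 17.1.1: 17.3.3.1 not covered. → 35%.
Line E: fertiliser → 17.2; tablet form → 17.2.4; technical-grade → 17.2.4.2. Scheduled 2%. Valdor agreement on 17.2.4.1: 17.2.4.2 not covered. → 2%.
Sum: 53% + 27% + 20% + 35% + 2% = 137%.

137%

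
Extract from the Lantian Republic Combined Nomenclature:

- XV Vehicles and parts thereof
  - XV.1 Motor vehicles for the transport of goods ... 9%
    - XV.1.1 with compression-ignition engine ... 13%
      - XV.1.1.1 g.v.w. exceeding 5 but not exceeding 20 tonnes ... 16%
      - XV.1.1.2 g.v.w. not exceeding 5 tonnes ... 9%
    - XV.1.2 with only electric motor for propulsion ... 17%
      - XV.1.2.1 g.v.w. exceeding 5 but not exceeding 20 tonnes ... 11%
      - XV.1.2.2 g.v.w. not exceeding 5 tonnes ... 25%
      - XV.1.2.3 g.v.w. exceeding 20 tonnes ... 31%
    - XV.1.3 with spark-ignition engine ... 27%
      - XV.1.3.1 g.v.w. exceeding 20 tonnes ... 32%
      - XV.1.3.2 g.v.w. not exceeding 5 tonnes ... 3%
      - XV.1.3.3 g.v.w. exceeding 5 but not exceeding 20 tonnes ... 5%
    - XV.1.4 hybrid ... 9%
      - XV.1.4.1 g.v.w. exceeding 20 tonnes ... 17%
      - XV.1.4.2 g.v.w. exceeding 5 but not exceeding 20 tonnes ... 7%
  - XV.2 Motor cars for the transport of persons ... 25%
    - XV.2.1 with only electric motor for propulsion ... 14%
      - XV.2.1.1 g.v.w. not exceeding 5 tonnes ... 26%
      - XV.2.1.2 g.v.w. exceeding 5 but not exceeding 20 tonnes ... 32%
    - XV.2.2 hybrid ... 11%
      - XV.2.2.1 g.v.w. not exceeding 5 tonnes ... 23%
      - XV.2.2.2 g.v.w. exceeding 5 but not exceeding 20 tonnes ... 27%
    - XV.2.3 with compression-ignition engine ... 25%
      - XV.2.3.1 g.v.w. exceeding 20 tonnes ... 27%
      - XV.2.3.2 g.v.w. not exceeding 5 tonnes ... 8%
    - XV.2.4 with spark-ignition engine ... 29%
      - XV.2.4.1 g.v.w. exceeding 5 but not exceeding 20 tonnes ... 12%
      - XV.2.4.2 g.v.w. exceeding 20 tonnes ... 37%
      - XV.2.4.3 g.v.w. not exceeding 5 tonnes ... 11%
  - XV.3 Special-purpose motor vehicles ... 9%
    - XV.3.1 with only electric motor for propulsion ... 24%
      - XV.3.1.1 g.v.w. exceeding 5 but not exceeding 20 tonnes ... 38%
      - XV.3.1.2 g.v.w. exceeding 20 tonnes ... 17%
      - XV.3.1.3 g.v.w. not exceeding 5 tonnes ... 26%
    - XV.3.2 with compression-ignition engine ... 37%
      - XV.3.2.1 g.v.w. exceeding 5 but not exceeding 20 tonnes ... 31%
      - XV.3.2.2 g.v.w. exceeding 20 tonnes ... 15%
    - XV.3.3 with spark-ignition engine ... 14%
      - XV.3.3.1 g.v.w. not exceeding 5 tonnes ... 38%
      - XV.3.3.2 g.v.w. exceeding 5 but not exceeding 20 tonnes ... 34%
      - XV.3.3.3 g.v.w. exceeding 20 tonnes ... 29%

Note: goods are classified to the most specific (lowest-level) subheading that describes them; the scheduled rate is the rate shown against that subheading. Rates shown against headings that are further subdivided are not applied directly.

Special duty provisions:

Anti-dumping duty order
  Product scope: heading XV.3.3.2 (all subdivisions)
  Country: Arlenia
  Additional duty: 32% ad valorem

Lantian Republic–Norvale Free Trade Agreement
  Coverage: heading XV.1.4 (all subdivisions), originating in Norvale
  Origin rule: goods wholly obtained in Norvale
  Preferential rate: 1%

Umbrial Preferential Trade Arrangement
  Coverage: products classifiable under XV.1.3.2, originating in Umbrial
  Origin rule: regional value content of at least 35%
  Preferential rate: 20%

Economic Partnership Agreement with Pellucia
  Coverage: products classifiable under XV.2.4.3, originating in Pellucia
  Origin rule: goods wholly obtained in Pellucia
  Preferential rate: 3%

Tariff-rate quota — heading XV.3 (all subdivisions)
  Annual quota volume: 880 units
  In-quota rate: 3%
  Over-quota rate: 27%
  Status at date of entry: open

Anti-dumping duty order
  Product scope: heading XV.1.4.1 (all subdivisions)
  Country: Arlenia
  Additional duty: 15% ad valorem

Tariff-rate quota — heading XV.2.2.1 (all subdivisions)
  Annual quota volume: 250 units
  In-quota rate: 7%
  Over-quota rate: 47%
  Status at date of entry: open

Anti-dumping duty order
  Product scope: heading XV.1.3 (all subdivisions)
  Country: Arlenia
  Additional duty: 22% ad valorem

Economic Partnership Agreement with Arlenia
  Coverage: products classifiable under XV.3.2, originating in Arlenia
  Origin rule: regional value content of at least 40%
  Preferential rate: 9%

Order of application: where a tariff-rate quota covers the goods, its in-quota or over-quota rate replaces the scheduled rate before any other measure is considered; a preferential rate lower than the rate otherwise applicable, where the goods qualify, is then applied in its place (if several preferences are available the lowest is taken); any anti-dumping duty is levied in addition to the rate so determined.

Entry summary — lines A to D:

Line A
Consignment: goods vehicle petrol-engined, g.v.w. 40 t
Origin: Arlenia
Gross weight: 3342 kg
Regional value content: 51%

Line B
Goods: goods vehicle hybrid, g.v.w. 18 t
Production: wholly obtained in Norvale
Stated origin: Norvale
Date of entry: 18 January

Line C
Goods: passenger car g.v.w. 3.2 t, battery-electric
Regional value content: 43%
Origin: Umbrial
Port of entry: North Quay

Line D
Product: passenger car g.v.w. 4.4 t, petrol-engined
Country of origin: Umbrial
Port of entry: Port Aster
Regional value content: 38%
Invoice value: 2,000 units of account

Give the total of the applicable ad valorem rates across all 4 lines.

92%

Line A: goods vehicle → XV.1; petrol-engined → XV.1.3; g.v.w. 40 t → XV.1.3.1. Scheduled 32%. Arlenia agreement on XV.3.2: XV.1.3.1 not covered; anti-dumping (Arlenia, XV.1.3): +22%; total 32% + 22% = 54%. → 54%.
Line B: goods vehicle → XV.1; hybrid → XV.1.4; g.v.w. 18 t → XV.1.4.2. Scheduled 7%. Norvale agreement on XV.1.4: wholly obtained → 1% available; preferential 1%. → 1%.
Line C: passenger car → XV.2; battery-electric → XV.2.1; g.v.w. 3.2 t → XV.2.1.1. Scheduled 26%. Umbrial agreement on XV.1.3.2: XV.2.1.1 not covered. → 26%.
Line D: passenger car → XV.2; petrol-engined → XV.2.4; g.v.w. 4.4 t → XV.2.4.3. Scheduled 11%. Umbrial agreement on XV.1.3.2: XV.2.4.3 not covered. → 11%.
Sum: 54% + 1% + 26% + 11% = 92%.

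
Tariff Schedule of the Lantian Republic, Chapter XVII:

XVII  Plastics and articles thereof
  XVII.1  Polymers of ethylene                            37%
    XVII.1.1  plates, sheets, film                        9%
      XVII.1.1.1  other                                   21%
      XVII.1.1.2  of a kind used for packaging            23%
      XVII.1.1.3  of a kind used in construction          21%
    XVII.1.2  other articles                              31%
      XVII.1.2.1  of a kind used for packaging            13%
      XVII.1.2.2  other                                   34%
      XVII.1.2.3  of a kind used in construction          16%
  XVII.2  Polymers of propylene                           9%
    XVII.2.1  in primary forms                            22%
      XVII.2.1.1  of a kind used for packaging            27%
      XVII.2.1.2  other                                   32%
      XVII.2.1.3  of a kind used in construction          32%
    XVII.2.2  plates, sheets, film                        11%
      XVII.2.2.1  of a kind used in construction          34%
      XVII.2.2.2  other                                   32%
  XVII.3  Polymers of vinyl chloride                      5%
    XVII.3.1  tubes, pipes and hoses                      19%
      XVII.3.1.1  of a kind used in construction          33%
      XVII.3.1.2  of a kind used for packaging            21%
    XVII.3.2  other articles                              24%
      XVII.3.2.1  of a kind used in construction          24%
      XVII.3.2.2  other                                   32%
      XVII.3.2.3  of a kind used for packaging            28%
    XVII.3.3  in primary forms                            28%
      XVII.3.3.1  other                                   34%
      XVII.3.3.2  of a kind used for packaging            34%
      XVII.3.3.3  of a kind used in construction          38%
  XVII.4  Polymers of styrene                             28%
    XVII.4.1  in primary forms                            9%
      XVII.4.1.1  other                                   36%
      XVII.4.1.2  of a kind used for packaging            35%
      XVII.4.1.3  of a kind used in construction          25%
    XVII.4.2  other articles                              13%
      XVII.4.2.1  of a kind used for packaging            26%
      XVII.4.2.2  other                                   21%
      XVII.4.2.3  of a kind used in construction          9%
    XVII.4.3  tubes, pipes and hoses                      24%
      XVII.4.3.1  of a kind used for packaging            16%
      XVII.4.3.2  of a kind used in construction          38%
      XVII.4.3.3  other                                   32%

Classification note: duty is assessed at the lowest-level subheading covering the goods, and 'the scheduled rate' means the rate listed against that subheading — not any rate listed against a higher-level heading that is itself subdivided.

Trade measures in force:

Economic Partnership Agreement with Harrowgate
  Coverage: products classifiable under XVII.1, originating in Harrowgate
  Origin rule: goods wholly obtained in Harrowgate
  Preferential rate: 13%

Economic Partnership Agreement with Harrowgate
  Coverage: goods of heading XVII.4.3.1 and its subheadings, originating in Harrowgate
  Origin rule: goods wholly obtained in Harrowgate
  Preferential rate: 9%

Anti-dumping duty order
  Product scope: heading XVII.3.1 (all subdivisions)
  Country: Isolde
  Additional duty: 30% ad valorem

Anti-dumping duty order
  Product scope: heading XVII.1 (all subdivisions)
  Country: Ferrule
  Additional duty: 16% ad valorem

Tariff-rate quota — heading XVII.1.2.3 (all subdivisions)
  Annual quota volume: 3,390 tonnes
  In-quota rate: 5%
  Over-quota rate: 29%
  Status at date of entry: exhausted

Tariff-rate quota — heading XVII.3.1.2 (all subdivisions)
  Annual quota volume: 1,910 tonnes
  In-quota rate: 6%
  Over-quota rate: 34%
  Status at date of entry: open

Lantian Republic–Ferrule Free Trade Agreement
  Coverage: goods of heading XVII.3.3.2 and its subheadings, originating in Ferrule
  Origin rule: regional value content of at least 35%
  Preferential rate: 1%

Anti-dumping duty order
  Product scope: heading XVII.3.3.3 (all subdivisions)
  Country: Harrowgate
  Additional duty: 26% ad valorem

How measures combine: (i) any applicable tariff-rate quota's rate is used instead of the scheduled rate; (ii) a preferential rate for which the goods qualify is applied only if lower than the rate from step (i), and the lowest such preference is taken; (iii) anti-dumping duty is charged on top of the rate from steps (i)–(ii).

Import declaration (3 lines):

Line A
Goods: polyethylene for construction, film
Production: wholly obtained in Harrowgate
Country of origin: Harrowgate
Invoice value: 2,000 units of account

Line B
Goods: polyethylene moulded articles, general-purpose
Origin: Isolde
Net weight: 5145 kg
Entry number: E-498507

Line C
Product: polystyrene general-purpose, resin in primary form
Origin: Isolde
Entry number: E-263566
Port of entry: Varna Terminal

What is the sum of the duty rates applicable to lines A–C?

Line A: polyethylene → XVII.1; film → XVII.1.1; for construction → XVII.1.1.3. Scheduled 21%. Harrowgate agreement on XVII.1: wholly obtained → 13% available; Harrowgate agreement on XVII.4.3.1: XVII.1.1.3 not covered; preferential 13%. → 13%.
Line B: polyethylene → XVII.1; moulded articles → XVII.1.2; general-purpose → XVII.1.2.2. Scheduled 34%. No special measure applies. → 34%.
Line C: polystyrene → XVII.4; resin in primary form → XVII.4.1; general-purpose → XVII.4.1.1. Scheduled 36%. No special measure applies. → 36%.
Sum: 13% + 34% + 36% = 83%.

83%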